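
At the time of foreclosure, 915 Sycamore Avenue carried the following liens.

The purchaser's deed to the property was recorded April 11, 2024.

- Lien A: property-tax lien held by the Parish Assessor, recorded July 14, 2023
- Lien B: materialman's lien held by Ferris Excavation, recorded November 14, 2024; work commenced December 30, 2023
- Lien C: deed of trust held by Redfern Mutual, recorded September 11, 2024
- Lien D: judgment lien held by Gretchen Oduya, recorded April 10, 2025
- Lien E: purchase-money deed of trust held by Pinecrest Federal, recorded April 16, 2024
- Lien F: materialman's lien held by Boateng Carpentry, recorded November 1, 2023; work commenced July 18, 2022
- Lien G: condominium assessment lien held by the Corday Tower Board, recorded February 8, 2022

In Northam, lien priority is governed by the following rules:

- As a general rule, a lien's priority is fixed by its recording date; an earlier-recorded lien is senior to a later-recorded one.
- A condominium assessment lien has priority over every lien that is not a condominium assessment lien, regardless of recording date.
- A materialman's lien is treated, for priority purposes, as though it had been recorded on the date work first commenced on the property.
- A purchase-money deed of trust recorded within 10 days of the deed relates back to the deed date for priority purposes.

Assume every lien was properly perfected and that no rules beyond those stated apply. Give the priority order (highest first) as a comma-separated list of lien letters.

G, F, A, B, E, C, D

Effective dates after the stated exceptions: B's effective date is December 30, 2023, when work began; E relates back to the deed date April 11, 2024; F's effective date is July 18, 2022, when work began.
G is a condominium assessment lien and takes priority over every other lien.
Among the remaining liens, by effective date: F (July 18, 2022), A (July 14, 2023), B (December 30, 2023), E (April 11, 2024), C (September 11, 2024), D (April 10, 2025).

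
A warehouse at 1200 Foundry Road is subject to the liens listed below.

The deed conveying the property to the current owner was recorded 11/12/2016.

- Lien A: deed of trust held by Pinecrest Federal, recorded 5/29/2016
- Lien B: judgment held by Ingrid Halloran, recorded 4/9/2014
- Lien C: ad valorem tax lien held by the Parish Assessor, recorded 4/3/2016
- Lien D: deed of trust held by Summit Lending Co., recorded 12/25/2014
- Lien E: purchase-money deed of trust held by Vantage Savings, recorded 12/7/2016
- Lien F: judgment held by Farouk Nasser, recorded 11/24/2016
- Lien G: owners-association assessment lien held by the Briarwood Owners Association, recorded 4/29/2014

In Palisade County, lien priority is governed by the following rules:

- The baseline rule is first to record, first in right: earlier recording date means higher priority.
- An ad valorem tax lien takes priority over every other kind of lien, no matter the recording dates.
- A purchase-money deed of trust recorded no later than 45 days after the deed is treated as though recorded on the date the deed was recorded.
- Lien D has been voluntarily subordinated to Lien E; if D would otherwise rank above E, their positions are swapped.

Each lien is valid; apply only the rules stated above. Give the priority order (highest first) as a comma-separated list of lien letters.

First, effective dates: E's effective date is the deed date, 11/12/2016.
C is an ad valorem tax lien, so it outranks all other liens regardless of date.
Among the remaining liens, by effective date: B (4/9/2014), G (4/29/2014), D (12/25/2014), A (5/29/2016), E (11/12/2016), F (11/24/2016).
D would otherwise be senior to E, so under the subordination agreement D and E exchange positions.

C, B, G, E, A, D, F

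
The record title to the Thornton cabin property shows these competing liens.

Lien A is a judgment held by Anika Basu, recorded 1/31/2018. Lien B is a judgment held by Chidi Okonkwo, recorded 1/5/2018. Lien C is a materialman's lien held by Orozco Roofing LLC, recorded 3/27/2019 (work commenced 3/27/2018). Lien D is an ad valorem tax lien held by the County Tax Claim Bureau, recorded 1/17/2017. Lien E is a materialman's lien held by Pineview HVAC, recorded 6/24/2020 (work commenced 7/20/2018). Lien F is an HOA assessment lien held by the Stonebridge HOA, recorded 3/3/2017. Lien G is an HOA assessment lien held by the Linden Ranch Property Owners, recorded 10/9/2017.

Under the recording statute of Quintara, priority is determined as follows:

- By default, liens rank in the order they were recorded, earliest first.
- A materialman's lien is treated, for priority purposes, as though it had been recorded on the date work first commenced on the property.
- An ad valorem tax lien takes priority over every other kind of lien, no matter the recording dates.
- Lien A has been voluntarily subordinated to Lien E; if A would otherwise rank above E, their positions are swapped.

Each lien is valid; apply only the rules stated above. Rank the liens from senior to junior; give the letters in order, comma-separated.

D, F, G, B, E, C, A

Effective dates after the stated exceptions: C's effective date is 3/27/2018, when work began; E is treated as recorded 7/20/2018, the work-commencement date.
D is an ad valorem tax lien and takes priority over every other lien.
Ordering the rest by effective date: F (3/3/2017), G (10/9/2017), B (1/5/2018), A (1/31/2018), C (3/27/2018), E (7/20/2018).
Because A would otherwise rank above E, the subordination swaps them.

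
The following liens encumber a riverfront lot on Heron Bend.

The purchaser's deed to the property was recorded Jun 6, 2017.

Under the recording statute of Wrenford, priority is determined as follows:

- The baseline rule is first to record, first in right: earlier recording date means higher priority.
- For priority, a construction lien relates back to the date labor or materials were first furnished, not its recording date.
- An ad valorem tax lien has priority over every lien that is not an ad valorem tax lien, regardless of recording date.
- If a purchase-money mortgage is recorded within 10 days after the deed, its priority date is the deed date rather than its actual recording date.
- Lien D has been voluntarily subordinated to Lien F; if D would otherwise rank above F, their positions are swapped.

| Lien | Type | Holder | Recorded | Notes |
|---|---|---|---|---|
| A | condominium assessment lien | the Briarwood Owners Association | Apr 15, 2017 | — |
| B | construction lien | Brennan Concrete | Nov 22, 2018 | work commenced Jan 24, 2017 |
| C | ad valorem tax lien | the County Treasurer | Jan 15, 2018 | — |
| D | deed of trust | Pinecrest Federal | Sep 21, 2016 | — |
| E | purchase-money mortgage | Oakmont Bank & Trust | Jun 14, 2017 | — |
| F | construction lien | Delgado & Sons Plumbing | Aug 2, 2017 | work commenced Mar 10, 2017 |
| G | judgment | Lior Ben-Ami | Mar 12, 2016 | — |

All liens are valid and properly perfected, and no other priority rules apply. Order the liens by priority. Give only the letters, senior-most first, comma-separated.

Adjusting effective dates: B relates back to Jan 24, 2017 (work commenced); E's effective date is the deed date, Jun 6, 2017; F's effective date is Mar 10, 2017, when work began.
C, as an ad valorem tax lien, has superpriority and ranks first.
The other liens, earliest effective date first: G (Mar 12, 2016), D (Sep 21, 2016), B (Jan 24, 2017), F (Mar 10, 2017), A (Apr 15, 2017), E (Jun 6, 2017).
D is senior to F before the subordination, so the two trade places.

C, G, F, B, D, A, E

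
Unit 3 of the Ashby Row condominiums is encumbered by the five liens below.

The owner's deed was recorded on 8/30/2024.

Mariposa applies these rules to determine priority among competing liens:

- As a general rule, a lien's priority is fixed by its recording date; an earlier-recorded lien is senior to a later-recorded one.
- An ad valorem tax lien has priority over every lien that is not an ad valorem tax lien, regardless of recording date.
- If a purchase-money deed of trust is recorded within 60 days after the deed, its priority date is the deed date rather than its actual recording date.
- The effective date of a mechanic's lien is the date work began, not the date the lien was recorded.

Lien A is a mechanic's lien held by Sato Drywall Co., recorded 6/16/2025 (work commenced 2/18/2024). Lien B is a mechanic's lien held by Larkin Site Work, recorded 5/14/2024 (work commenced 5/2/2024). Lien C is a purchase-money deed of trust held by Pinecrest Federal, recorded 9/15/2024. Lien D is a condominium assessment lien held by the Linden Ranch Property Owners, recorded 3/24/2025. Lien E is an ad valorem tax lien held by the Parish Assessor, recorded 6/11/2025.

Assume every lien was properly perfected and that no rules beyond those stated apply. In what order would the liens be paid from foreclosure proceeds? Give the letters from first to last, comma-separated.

E, A, B, C, D

Effective dates: A relates back to 2/18/2024 (work commenced); B relates back to 5/2/2024 (work commenced); C relates back to the deed date 8/30/2024.
E, as an ad valorem tax lien, has superpriority and ranks first.
Ordering the rest by effective date: A (2/18/2024), B (5/2/2024), C (8/30/2024), D (3/24/2025).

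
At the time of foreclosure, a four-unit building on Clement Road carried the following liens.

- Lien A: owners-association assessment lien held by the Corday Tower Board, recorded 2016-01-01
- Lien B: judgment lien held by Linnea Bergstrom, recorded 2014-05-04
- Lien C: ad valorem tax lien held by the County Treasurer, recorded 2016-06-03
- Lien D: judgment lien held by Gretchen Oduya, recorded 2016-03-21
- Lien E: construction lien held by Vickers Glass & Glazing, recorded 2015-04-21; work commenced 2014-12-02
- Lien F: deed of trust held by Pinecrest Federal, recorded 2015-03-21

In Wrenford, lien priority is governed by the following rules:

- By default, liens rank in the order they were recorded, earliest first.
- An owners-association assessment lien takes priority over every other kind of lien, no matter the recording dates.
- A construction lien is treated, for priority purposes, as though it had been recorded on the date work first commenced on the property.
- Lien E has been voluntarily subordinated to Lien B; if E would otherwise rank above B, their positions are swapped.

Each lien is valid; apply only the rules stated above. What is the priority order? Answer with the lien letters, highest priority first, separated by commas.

A, B, E, F, D, C

Effective dates after the stated exceptions: E relates back to 2014-12-02 (work commenced).
A is an owners-association assessment lien and takes priority over every other lien.
Among the remaining liens, by effective date: B (2014-05-04), E (2014-12-02), F (2015-03-21), D (2016-03-21), C (2016-06-03).
E already ranks below B; the subordination has no effect.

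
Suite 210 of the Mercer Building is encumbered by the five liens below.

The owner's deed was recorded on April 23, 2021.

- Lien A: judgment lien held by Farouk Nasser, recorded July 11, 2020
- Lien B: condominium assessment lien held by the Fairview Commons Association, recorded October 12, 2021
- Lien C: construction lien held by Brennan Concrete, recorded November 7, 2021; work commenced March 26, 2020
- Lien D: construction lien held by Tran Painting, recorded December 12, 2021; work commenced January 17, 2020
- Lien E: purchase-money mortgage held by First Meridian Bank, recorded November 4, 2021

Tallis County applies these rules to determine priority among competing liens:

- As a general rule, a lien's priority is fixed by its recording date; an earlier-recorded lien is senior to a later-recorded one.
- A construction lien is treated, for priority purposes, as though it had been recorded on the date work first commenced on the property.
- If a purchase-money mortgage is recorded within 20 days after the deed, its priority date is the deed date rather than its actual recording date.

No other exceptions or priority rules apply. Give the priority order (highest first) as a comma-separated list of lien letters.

D, C, A, B, E

Effective dates: C's effective date is March 26, 2020, when work began; D is treated as recorded January 17, 2020, the work-commencement date; E missed the 20-day window (195 days after the deed), so its recording date stands.
Ordering by effective date: D (January 17, 2020), C (March 26, 2020), A (July 11, 2020), B (October 12, 2021), E (November 4, 2021).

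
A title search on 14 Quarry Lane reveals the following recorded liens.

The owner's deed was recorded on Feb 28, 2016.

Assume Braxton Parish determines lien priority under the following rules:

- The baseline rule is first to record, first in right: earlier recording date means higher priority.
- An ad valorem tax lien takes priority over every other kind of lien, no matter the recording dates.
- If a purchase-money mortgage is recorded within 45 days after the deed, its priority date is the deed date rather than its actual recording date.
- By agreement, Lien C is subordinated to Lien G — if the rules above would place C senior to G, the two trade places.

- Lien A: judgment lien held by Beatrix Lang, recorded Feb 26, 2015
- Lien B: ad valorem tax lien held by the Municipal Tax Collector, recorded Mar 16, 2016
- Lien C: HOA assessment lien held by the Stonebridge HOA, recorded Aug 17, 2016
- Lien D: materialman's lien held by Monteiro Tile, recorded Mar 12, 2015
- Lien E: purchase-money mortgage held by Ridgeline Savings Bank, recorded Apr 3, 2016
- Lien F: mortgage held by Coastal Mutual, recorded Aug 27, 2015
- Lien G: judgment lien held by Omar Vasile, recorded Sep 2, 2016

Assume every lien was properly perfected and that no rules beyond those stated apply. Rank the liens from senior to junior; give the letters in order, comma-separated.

B, A, D, F, E, G, C

Effective dates: E was recorded within the 45-day window, so its effective date is the deed date Feb 28, 2016.
B is an ad valorem tax lien, so it outranks all other liens regardless of date.
Ordering the rest by effective date: A (Feb 26, 2015), D (Mar 12, 2015), F (Aug 27, 2015), E (Feb 28, 2016), C (Aug 17, 2016), G (Sep 2, 2016).
Because C would otherwise rank above G, the subordination swaps them.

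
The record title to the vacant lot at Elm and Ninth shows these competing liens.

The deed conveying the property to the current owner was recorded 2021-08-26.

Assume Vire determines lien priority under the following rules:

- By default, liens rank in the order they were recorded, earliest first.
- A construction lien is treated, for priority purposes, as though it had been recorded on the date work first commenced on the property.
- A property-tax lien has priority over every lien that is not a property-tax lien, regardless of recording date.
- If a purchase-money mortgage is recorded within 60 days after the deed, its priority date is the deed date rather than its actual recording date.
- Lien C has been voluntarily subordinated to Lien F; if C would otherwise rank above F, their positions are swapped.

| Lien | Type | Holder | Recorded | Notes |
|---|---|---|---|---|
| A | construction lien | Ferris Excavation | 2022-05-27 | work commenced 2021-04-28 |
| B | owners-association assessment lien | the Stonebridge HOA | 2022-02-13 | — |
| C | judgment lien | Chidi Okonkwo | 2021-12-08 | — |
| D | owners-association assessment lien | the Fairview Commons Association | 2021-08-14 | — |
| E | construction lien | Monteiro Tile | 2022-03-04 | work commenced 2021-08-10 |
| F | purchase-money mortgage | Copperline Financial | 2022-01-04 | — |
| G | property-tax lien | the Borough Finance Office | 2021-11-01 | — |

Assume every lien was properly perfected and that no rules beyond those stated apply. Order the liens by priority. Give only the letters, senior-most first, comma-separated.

Adjusting effective dates: A relates back to 2021-04-28 (work commenced); E is treated as recorded 2021-08-10, the work-commencement date; F was recorded 131 days after the deed, outside the 60-day window, so it keeps its recording date.
G, as a property-tax lien, has superpriority and ranks first.
Among the remaining liens, by effective date: A (2021-04-28), E (2021-08-10), D (2021-08-14), C (2021-12-08), F (2022-01-04), B (2022-02-13).
C is senior to F before the subordination, so the two trade places.

G, A, E, D, F, C, B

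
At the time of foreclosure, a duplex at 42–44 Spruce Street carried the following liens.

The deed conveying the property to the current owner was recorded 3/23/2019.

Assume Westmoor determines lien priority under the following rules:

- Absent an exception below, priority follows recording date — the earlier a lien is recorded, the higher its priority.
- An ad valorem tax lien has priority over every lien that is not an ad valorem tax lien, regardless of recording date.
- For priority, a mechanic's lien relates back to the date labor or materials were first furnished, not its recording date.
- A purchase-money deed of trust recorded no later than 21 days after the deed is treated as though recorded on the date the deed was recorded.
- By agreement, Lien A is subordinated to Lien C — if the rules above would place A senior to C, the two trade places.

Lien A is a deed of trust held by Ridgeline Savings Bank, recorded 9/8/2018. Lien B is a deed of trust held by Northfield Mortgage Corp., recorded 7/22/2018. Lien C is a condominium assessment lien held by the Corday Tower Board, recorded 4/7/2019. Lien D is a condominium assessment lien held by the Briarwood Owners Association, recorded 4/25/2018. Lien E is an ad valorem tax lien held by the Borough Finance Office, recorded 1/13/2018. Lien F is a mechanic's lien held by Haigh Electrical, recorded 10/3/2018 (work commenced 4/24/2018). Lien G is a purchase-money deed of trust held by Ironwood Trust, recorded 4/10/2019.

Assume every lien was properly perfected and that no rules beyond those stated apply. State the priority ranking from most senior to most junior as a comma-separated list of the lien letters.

E, F, D, B, C, G, A

Adjusting effective dates: F relates back to 4/24/2018 (work commenced); G was recorded within the 21-day window, so its effective date is the deed date 3/23/2019.
E is an ad valorem tax lien and takes priority over every other lien.
The other liens, earliest effective date first: F (4/24/2018), D (4/25/2018), B (7/22/2018), A (9/8/2018), G (3/23/2019), C (4/7/2019).
A would otherwise be senior to C, so under the subordination agreement A and C exchange positions.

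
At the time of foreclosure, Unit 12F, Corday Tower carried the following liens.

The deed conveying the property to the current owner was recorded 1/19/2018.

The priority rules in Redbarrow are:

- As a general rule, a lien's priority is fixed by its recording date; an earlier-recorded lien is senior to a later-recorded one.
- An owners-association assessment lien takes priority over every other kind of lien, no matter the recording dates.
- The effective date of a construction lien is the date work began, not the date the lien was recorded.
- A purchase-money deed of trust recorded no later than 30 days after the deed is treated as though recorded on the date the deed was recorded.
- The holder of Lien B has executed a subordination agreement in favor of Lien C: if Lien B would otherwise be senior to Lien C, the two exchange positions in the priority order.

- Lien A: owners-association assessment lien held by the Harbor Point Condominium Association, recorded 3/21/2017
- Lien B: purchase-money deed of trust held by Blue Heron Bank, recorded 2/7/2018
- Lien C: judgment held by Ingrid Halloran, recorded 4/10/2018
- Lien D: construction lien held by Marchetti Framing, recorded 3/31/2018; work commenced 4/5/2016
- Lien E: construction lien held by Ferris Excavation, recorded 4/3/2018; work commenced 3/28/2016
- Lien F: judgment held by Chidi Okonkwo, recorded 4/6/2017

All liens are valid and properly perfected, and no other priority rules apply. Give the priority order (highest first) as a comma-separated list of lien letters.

Effective dates after the stated exceptions: B relates back to the deed date 1/19/2018; D relates back to 4/5/2016 (work commenced); E is treated as recorded 3/28/2016, the work-commencement date.
A is an owners-association assessment lien and takes priority over every other lien.
Ordering the rest by effective date: E (3/28/2016), D (4/5/2016), F (4/6/2017), B (1/19/2018), C (4/10/2018).
B is senior to C before the subordination, so the two trade places.

A, E, D, F, C, B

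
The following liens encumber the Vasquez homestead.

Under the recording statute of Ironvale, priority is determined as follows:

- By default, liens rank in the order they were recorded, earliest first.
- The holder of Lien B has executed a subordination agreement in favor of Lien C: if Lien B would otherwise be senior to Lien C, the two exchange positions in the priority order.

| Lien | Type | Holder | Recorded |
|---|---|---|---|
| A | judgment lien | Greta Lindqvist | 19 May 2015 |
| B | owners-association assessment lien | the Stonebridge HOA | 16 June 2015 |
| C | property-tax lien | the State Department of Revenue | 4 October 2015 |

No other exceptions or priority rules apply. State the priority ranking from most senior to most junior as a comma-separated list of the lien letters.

A, C, B

By effective date, earliest first: A (19 May 2015), B (16 June 2015), C (4 October 2015).
B would otherwise be senior to C, so under the subordination agreement B and C exchange positions.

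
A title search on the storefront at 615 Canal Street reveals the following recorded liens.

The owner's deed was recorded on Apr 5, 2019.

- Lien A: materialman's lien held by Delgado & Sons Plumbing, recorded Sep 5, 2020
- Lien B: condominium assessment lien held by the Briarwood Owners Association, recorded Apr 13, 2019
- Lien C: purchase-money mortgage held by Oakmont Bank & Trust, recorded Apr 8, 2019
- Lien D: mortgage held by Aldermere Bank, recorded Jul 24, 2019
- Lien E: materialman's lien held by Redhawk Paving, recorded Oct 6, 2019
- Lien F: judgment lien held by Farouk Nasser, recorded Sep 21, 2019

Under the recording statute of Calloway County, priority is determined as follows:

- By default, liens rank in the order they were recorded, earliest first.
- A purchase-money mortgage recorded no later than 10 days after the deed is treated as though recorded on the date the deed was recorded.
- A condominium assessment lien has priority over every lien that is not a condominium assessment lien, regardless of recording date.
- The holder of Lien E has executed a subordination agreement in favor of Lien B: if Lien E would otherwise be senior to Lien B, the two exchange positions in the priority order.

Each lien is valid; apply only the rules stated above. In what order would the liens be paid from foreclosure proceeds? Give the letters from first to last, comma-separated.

B, C, D, F, E, A

Adjusting effective dates: C relates back to the deed date Apr 5, 2019.
B is a condominium assessment lien and takes priority over every other lien.
Among the remaining liens, by effective date: C (Apr 5, 2019), D (Jul 24, 2019), F (Sep 21, 2019), E (Oct 6, 2019), A (Sep 5, 2020).
E already ranks below B; the subordination has no effect.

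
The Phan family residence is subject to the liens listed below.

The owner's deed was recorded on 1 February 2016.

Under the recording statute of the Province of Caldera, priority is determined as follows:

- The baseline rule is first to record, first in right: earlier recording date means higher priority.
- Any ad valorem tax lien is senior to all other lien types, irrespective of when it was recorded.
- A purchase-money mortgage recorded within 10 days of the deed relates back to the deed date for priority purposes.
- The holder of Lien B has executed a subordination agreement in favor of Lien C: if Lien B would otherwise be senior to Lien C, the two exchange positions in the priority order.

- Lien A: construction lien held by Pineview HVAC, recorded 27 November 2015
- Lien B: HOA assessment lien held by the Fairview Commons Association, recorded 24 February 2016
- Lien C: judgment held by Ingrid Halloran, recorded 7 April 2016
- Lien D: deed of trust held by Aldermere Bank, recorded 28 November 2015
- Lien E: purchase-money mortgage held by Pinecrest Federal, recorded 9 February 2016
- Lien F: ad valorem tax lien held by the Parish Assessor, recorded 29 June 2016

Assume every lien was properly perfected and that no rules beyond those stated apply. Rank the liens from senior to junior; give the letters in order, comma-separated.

F, A, D, E, C, B

First, effective dates: E relates back to the deed date 1 February 2016.
F, as an ad valorem tax lien, has superpriority and ranks first.
Among the remaining liens, by effective date: A (27 November 2015), D (28 November 2015), E (1 February 2016), B (24 February 2016), C (7 April 2016).
The subordination applies — B was senior to C — so B and C swap.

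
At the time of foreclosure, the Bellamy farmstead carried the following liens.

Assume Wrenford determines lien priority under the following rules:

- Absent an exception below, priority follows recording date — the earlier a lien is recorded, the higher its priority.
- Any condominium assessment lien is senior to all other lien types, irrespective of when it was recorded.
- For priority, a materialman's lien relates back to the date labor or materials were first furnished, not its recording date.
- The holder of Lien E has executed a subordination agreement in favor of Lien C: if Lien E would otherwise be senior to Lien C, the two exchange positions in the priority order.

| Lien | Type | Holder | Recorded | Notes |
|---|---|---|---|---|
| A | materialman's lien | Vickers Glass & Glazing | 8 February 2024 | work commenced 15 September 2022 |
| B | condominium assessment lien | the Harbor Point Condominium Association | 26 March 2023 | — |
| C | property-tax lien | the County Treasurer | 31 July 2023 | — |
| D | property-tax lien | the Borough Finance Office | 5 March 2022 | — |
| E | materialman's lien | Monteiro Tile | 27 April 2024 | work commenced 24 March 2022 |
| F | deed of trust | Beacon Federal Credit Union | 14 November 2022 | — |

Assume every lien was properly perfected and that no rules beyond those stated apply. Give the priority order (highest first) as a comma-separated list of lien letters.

Effective dates: A relates back to 15 September 2022 (work commenced); E is treated as recorded 24 March 2022, the work-commencement date.
B, as a condominium assessment lien, has superpriority and ranks first.
The other liens, earliest effective date first: D (5 March 2022), E (24 March 2022), A (15 September 2022), F (14 November 2022), C (31 July 2023).
Because E would otherwise rank above C, the subordination swaps them.

B, D, C, A, F, E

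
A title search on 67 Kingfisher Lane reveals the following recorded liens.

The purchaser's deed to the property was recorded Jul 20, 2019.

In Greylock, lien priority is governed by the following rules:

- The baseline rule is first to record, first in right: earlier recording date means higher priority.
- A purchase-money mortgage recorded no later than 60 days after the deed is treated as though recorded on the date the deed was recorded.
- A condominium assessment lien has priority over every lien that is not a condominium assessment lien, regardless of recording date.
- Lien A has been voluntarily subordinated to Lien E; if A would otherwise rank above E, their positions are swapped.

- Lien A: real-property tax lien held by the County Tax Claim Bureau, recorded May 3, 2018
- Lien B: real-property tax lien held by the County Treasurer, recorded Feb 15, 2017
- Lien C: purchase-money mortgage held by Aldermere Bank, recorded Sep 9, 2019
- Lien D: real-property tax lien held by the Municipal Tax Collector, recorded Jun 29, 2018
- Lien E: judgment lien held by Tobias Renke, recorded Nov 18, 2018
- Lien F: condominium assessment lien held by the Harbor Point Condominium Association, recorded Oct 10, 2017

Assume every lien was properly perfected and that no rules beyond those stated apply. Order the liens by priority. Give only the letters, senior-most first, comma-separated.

First, effective dates: C was recorded within the 60-day window, so its effective date is the deed date Jul 20, 2019.
F is a condominium assessment lien and takes priority over every other lien.
The other liens, earliest effective date first: B (Feb 15, 2017), A (May 3, 2018), D (Jun 29, 2018), E (Nov 18, 2018), C (Jul 20, 2019).
The subordination applies — A was senior to E — so A and E swap.

F, B, E, D, A, C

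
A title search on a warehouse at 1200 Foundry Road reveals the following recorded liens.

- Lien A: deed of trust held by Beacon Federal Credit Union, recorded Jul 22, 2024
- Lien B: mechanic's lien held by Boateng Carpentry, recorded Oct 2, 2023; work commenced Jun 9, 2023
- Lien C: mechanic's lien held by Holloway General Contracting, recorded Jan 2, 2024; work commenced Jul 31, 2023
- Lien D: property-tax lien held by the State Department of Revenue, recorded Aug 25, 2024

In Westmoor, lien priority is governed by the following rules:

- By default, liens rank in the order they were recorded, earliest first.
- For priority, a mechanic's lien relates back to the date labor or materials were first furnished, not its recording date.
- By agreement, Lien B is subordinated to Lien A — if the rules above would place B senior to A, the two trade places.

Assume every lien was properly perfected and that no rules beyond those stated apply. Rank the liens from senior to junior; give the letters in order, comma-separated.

Effective dates after the stated exceptions: B relates back to Jun 9, 2023 (work commenced); C's effective date is Jul 31, 2023, when work began.
By effective date, earliest first: B (Jun 9, 2023), C (Jul 31, 2023), A (Jul 22, 2024), D (Aug 25, 2024).
Because B would otherwise rank above A, the subordination swaps them.

A, C, B, D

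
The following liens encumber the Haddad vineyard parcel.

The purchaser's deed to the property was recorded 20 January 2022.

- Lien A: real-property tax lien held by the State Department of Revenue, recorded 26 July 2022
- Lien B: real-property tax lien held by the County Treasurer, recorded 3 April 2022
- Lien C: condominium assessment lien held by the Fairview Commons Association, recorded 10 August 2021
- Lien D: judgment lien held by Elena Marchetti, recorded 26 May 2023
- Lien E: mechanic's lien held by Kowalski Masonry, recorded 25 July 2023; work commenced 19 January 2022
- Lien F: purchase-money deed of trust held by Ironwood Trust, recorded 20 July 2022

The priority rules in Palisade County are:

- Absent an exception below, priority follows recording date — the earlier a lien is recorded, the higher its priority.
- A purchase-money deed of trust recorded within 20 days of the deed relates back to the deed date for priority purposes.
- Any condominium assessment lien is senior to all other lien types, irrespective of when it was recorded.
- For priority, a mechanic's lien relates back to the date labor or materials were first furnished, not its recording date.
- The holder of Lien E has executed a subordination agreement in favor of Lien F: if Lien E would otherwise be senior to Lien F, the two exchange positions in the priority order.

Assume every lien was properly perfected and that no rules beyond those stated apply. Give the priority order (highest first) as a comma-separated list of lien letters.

First, effective dates: E is treated as recorded 19 January 2022, the work-commencement date; F was recorded 181 days after the deed — beyond 20 days — so no relation-back applies.
C, as a condominium assessment lien, has superpriority and ranks first.
Ordering the rest by effective date: E (19 January 2022), B (3 April 2022), F (20 July 2022), A (26 July 2022), D (26 May 2023).
E would otherwise be senior to F, so under the subordination agreement E and F exchange positions.

C, F, B, E, A, D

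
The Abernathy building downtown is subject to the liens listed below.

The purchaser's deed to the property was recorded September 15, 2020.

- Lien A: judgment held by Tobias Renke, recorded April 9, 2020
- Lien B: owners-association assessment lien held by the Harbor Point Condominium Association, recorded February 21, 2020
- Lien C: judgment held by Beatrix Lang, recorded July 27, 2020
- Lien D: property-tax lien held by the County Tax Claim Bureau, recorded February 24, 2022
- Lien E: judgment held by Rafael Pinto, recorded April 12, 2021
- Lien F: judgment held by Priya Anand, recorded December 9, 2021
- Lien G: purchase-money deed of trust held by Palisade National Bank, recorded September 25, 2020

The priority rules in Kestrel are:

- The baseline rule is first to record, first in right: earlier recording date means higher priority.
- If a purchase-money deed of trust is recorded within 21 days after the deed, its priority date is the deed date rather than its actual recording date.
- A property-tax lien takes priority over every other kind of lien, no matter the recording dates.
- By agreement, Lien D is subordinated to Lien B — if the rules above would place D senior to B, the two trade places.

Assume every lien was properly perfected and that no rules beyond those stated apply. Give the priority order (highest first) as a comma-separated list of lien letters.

First, effective dates: G relates back to the deed date September 15, 2020.
D is a property-tax lien, so it outranks all other liens regardless of date.
Ordering the rest by effective date: B (February 21, 2020), A (April 9, 2020), C (July 27, 2020), G (September 15, 2020), E (April 12, 2021), F (December 9, 2021).
D is senior to B before the subordination, so the two trade places.

B, D, A, C, G, E, F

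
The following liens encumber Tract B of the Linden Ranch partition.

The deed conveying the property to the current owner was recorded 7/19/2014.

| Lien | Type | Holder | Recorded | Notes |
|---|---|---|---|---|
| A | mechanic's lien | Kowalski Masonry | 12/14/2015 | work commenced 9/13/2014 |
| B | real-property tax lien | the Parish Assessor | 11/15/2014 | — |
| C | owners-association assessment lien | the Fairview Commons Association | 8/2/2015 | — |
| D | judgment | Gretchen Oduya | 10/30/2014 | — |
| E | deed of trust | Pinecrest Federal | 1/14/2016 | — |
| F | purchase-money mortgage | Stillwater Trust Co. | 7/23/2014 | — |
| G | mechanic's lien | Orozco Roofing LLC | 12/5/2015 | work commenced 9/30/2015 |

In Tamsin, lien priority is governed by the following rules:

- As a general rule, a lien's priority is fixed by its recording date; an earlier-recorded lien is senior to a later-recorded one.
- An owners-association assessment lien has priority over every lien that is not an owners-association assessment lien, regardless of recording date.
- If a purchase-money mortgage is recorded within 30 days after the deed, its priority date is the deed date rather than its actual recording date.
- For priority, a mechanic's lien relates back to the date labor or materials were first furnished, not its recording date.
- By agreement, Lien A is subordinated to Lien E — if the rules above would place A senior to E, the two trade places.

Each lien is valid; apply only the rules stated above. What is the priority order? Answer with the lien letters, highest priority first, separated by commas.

C, F, E, D, B, G, A

First, effective dates: A is treated as recorded 9/13/2014, the work-commencement date; F's effective date is the deed date, 7/19/2014; G relates back to 9/30/2015 (work commenced).
C is an owners-association assessment lien and takes priority over every other lien.
The other liens, earliest effective date first: F (7/19/2014), A (9/13/2014), D (10/30/2014), B (11/15/2014), G (9/30/2015), E (1/14/2016).
Because A would otherwise rank above E, the subordination swaps them.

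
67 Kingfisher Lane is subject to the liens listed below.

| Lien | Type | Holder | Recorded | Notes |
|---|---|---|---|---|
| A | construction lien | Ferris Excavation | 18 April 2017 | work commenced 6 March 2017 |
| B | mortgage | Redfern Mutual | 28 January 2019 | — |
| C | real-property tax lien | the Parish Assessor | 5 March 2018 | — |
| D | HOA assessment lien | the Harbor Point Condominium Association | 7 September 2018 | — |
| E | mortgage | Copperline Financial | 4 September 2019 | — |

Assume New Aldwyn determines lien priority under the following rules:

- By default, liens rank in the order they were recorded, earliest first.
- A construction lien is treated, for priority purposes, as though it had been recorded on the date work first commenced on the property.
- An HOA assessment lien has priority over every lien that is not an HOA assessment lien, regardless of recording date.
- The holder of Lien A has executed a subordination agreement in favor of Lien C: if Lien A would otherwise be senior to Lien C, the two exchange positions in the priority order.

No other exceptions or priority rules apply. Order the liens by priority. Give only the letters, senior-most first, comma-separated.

Effective dates: A is treated as recorded 6 March 2017, the work-commencement date.
D is an HOA assessment lien and takes priority over every other lien.
Ordering the rest by effective date: A (6 March 2017), C (5 March 2018), B (28 January 2019), E (4 September 2019).
A is senior to C before the subordination, so the two trade places.

D, C, A, B, E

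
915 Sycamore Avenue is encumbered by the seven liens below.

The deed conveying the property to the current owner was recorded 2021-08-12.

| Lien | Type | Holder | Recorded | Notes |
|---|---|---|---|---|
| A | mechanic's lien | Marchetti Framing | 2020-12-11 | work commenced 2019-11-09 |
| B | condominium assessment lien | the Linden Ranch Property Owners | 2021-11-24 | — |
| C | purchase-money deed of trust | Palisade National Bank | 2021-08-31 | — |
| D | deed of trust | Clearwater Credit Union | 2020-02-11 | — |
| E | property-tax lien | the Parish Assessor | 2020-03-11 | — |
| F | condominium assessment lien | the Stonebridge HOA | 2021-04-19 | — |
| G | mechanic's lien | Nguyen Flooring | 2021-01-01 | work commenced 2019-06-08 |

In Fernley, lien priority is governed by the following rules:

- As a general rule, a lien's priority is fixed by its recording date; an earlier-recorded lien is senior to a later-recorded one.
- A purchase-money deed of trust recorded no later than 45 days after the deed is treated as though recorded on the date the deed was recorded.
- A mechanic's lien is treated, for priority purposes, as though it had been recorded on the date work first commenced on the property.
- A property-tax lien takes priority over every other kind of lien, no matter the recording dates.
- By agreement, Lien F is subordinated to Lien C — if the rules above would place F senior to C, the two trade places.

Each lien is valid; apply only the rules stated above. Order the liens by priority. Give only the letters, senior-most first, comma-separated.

E, G, A, D, C, F, B

Adjusting effective dates: A's effective date is 2019-11-09, when work began; C relates back to the deed date 2021-08-12; G's effective date is 2019-06-08, when work began.
E is a property-tax lien and takes priority over every other lien.
Remaining liens by effective date: G (2019-06-08), A (2019-11-09), D (2020-02-11), F (2021-04-19), C (2021-08-12), B (2021-11-24).
Because F would otherwise rank above C, the subordination swaps them.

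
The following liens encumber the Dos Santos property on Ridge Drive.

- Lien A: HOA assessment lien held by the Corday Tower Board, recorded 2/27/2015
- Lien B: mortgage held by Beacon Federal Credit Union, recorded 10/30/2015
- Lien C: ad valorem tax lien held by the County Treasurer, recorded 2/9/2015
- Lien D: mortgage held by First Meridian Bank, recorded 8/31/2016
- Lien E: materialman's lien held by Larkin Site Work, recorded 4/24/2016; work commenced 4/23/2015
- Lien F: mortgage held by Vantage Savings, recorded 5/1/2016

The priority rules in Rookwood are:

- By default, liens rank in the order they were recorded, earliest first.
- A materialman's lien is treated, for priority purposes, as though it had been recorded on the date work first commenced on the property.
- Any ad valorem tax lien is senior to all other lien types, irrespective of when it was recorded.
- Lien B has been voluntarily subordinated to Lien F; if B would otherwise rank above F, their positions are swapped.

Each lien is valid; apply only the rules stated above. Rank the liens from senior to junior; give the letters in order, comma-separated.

C, A, E, F, B, D

Adjusting effective dates: E is treated as recorded 4/23/2015, the work-commencement date.
C, as an ad valorem tax lien, has superpriority and ranks first.
Among the remaining liens, by effective date: A (2/27/2015), E (4/23/2015), B (10/30/2015), F (5/1/2016), D (8/31/2016).
The subordination applies — B was senior to F — so B and F swap.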